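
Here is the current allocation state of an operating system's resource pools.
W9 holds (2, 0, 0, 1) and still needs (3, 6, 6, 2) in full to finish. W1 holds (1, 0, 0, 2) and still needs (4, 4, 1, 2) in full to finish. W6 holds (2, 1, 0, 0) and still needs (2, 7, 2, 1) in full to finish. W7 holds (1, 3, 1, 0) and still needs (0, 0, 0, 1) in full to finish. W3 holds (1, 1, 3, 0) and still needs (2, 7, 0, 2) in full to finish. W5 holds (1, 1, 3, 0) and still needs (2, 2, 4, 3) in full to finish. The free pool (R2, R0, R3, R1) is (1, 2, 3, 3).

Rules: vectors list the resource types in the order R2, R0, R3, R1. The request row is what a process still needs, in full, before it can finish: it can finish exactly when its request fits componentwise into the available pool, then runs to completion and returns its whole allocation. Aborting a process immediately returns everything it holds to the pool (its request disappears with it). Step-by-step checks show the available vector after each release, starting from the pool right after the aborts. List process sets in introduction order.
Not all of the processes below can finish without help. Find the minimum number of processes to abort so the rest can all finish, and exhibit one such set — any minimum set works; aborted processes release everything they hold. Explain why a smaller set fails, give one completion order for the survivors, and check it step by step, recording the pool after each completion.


Minimum abort set: W3.
Key observation: aborting W3 returns (1, 1, 3, 0), and W6 — hopeless before — runs at step 3 with the returned capacity in the pool.
Why nothing smaller works: aborting no one leaves the state deadlocked as given.
Survivors finish in the order: W5, W7, W6, W9, W1. Verifying each step (pool after the aborts first):
  pool = (2, 3, 6, 3)
  W5 needs (2, 2, 4, 3) <= (2, 3, 6, 3) -> finishes; pool += (1, 1, 3, 0) = (3, 4, 9, 3)
  W7 needs (0, 0, 0, 1) <= (3, 4, 9, 3) -> finishes; pool += (1, 3, 1, 0) = (4, 7, 10, 3)
  W6 needs (2, 7, 2, 1) <= (4, 7, 10, 3) -> finishes; pool += (2, 1, 0, 0) = (6, 8, 10, 3)
  W9 needs (3, 6, 6, 2) <= (6, 8, 10, 3) -> finishes; pool += (2, 0, 0, 1) = (8, 8, 10, 4)
  W1 needs (4, 4, 1, 2) <= (8, 8, 10, 4) -> finishes; pool += (1, 0, 0, 2) = (9, 8, 10, 6)


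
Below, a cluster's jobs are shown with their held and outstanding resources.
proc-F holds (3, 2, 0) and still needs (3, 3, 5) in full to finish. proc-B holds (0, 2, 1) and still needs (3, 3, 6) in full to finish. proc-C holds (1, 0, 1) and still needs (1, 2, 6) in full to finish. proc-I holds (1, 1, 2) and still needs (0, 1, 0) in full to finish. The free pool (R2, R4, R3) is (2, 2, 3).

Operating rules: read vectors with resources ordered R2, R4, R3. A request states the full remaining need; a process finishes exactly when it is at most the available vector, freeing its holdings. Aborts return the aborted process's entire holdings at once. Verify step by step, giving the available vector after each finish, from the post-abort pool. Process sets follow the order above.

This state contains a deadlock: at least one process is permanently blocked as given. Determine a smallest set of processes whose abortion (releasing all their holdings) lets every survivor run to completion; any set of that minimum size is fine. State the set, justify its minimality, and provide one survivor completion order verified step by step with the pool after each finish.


The answer: abort proc-C.
Key observation: proc-B could never have finished before the abort; with (1, 0, 1) returned by proc-C, it fits at step 3.
Why nothing smaller works: aborting no one leaves the state deadlocked as given.
Survivors finish in the order: proc-I, proc-F, proc-B. Step-by-step check (pool after the aborts first):
  pool = (3, 2, 4)
  proc-I needs (0, 1, 0) <= (3, 2, 4) -> finishes; pool += (1, 1, 2) = (4, 3, 6)
  proc-F needs (3, 3, 5) <= (4, 3, 6) -> finishes; pool += (3, 2, 0) = (7, 5, 6)
  proc-B needs (3, 3, 6) <= (7, 5, 6) -> finishes; pool += (0, 2, 1) = (7, 7, 7)


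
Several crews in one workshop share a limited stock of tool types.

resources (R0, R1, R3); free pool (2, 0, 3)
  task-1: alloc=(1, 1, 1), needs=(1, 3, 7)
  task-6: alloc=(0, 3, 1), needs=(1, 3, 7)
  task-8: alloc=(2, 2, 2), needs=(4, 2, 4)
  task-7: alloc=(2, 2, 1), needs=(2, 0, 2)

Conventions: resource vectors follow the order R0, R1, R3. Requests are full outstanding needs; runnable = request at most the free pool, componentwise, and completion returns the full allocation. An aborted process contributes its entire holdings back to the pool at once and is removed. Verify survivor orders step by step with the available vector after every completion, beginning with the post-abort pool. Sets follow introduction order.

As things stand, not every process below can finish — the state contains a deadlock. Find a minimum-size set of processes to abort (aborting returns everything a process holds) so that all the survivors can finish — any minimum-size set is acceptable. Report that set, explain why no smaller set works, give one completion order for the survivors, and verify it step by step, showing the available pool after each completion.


Minimum abort set: task-1.
Key observation: the deadlocked task-6 becomes finishable only because task-1 released (1, 1, 1); it completes at step 3 below.
No smaller set exists: with zero aborts the deadlock remains.
Survivors finish in the order: task-7, task-8, task-6. Walking it through (pool after the aborts first):
  pool = (3, 1, 4)
  task-7: need (2, 0, 2) fits (3, 1, 4); releases (2, 2, 1), pool now (5, 3, 5)
  task-8: need (4, 2, 4) fits (5, 3, 5); releases (2, 2, 2), pool now (7, 5, 7)
  task-6: need (1, 3, 7) fits (7, 5, 7); releases (0, 3, 1), pool now (7, 8, 8)


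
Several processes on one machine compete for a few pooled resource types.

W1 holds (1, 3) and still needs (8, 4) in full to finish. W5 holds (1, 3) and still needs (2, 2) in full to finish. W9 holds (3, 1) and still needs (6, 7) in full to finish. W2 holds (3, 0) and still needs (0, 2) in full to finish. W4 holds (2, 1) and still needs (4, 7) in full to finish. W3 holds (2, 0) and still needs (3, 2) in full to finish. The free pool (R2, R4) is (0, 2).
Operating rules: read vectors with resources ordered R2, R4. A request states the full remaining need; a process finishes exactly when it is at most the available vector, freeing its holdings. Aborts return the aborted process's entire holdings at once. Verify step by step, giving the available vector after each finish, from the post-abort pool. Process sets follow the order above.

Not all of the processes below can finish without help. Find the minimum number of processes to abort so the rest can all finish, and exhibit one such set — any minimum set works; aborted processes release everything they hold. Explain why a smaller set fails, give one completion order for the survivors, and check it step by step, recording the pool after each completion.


Abort W4.
Key observation: W1 had no path to completion before; after the abort of W4 ((2, 1) returned), step 4 is where it fits.
Minimality: the empty abort set fails — the state is deadlocked as it stands.
Survivors finish in the order: W2, W5, W3, W1, W9. Verifying each step (pool after the aborts first):
  pool = (2, 3)
  W2: need (0, 2) fits (2, 3); releases (3, 0), pool now (5, 3)
  W5: need (2, 2) fits (5, 3); releases (1, 3), pool now (6, 6)
  W3: need (3, 2) fits (6, 6); releases (2, 0), pool now (8, 6)
  W1: need (8, 4) fits (8, 6); releases (1, 3), pool now (9, 9)
  W9: need (6, 7) fits (9, 9); releases (3, 1), pool now (12, 10)


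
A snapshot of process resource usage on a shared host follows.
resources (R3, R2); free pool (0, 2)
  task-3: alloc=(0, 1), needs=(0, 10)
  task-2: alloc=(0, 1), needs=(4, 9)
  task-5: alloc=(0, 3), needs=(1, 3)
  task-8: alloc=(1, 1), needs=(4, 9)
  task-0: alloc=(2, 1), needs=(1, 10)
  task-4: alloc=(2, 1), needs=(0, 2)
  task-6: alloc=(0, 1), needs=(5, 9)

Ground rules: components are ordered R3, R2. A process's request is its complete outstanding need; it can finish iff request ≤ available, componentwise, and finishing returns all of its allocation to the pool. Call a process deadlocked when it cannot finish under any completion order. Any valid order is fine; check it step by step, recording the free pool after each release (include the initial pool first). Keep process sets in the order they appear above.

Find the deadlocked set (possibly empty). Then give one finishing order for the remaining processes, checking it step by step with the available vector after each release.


Deadlocked set: task-3, task-2, task-8, task-0 and task-6.
Key observation: after task-4, task-5 complete, (2, 6) is the best the pool ever gets, yet each leftover process wants more R2.
The rest can finish in the order task-4, task-5. Check, step by step:
  pool = (0, 2)
  task-4 needs (0, 2) <= (0, 2) -> finishes; pool += (2, 1) = (2, 3)
  task-5 needs (1, 3) <= (2, 3) -> finishes; pool += (0, 3) = (2, 6)
The stuck group stays short no matter what:
  blocked: task-3 wants (0, 10), pool (2, 6) — not enough R2
  blocked: task-2 wants (4, 9), pool (2, 6) — not enough R3 and R2
  blocked: task-8 wants (4, 9), pool (2, 6) — not enough R3 and R2
  blocked: task-0 wants (1, 10), pool (2, 6) — not enough R2
  blocked: task-6 wants (5, 9), pool (2, 6) — not enough R3 and R2


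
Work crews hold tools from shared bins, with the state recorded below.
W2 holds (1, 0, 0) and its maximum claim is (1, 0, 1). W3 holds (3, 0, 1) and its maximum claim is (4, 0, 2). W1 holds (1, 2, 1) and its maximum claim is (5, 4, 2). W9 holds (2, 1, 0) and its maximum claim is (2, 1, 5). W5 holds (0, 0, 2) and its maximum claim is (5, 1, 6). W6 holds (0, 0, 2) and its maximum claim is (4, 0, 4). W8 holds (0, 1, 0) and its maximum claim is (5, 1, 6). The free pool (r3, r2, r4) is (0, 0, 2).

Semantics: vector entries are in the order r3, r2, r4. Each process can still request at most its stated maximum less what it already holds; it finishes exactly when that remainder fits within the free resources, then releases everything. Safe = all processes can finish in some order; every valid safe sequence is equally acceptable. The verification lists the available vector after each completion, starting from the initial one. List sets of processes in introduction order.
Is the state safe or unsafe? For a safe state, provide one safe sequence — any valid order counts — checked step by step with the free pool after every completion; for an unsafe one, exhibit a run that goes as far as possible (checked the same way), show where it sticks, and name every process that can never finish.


SAFE, for example via the order W2, W3, W6, W9, W5, W8, W1.
Key observation: the order's first zero-slack moment is W3 ((1, 0, 1) needed, (1, 0, 2) free — a requested resource with nothing to spare).
Walking it through:
  pool = (0, 0, 2)
  W2: need (0, 0, 1) fits (0, 0, 2); releases (1, 0, 0), pool now (1, 0, 2)
  W3: need (1, 0, 1) fits (1, 0, 2); releases (3, 0, 1), pool now (4, 0, 3)
  W6: need (4, 0, 2) fits (4, 0, 3); releases (0, 0, 2), pool now (4, 0, 5)
  W9: need (0, 0, 5) fits (4, 0, 5); releases (2, 1, 0), pool now (6, 1, 5)
  W5: need (5, 1, 4) fits (6, 1, 5); releases (0, 0, 2), pool now (6, 1, 7)
  W8: need (5, 0, 6) fits (6, 1, 7); releases (0, 1, 0), pool now (6, 2, 7)
  W1: need (4, 2, 1) fits (6, 2, 7); releases (1, 2, 1), pool now (7, 4, 8)


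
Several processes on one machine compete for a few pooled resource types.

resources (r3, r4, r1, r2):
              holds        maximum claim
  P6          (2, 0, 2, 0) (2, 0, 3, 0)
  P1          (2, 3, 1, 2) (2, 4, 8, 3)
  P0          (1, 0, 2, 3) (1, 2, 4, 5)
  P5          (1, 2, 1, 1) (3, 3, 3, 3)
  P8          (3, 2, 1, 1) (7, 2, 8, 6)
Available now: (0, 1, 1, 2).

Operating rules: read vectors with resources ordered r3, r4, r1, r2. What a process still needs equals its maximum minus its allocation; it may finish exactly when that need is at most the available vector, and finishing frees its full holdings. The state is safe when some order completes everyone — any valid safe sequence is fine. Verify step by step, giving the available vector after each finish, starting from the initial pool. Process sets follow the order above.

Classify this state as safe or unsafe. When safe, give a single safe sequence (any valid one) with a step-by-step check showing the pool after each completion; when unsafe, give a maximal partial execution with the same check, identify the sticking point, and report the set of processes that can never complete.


UNSAFE — no complete ordering exists.
Key observation: P6, P5, P0 can finish, but then (4, 3, 6, 6) is all there is, and the blocked group's r1 demands exceed it.
Going as far as possible: P6, P5, P0; after that, nothing fits. Walking it through:
  pool = (0, 1, 1, 2)
  P6 needs (0, 0, 1, 0) <= (0, 1, 1, 2) -> finishes; pool += (2, 0, 2, 0) = (2, 1, 3, 2)
  P5 needs (2, 1, 2, 2) <= (2, 1, 3, 2) -> finishes; pool += (1, 2, 1, 1) = (3, 3, 4, 3)
  P0 needs (0, 2, 2, 2) <= (3, 3, 4, 3) -> finishes; pool += (1, 0, 2, 3) = (4, 3, 6, 6)
  P1 still needs (0, 1, 7, 1) but only (4, 3, 6, 6) is free — short on r1
  P8 still needs (4, 0, 7, 5) but only (4, 3, 6, 6) is free — short on r1
Processes that can never finish: P1 and P8.


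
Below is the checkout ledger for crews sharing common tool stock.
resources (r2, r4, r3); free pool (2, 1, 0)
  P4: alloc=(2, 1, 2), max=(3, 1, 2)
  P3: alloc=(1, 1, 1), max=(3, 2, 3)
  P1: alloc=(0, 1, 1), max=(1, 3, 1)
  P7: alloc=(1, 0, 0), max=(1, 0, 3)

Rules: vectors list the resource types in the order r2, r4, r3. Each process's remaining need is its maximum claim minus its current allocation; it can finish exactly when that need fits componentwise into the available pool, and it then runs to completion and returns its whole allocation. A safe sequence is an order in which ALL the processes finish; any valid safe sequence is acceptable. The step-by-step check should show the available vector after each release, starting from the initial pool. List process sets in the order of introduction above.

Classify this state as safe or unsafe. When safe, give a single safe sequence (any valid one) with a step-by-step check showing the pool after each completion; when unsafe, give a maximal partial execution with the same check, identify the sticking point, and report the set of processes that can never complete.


SAFE — a valid safe sequence is P4, P3, P7, P1.
Key observation: the order's first zero-slack moment is P3 ((2, 1, 2) needed, (4, 2, 2) free — a requested resource with nothing to spare).
Walking it through:
  pool = (2, 1, 0)
  P4 needs (1, 0, 0) <= (2, 1, 0) -> finishes; pool += (2, 1, 2) = (4, 2, 2)
  P3 needs (2, 1, 2) <= (4, 2, 2) -> finishes; pool += (1, 1, 1) = (5, 3, 3)
  P7 needs (0, 0, 3) <= (5, 3, 3) -> finishes; pool += (1, 0, 0) = (6, 3, 3)
  P1 needs (1, 2, 0) <= (6, 3, 3) -> finishes; pool += (0, 1, 1) = (6, 4, 4)


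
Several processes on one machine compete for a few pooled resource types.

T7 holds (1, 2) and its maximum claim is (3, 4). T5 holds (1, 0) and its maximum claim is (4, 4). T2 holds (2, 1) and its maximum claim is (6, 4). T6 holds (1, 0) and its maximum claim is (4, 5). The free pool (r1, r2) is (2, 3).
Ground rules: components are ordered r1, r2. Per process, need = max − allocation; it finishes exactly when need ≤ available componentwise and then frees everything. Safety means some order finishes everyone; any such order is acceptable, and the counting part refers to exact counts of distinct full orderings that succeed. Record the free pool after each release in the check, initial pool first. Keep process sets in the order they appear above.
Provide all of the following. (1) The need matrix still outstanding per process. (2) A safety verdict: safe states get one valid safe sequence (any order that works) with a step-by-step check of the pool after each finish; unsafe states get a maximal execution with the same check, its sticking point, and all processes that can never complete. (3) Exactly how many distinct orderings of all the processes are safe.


(1) Outstanding need per process (order r1, r2):
  T7: (2, 2)
  T5: (3, 4)
  T2: (4, 3)
  T6: (3, 5)
(2) The state is SAFE; one workable sequence: T7, T6, T5, T2.
Key observation: T7 marks the first exact bind of the order: its need (2, 2) fits the free (2, 3) with zero slack on a requested resource.
Walking it through:
  pool = (2, 3)
  T7: need (2, 2) fits (2, 3); releases (1, 2), pool now (3, 5)
  T6: need (3, 5) fits (3, 5); releases (1, 0), pool now (4, 5)
  T5: need (3, 4) fits (4, 5); releases (1, 0), pool now (5, 5)
  T2: need (4, 3) fits (5, 5); releases (2, 1), pool now (7, 6)
(3) Precisely 4 of the possible complete orderings are safe sequences.


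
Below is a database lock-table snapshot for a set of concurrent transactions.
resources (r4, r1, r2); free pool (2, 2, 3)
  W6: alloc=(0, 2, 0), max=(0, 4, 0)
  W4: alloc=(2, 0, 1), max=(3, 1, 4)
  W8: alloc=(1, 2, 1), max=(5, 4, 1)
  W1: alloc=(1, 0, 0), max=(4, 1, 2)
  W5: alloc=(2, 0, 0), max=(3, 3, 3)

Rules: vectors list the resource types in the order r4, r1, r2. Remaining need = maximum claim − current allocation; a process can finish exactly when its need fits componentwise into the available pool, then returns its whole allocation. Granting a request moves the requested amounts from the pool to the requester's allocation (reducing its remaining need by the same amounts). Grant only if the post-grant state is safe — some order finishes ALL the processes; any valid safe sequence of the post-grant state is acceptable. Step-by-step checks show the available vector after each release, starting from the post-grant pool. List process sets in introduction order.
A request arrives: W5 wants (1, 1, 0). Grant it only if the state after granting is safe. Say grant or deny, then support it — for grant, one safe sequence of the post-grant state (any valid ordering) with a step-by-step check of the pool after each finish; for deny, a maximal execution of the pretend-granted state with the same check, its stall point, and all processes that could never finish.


DENY — the pretend-granted state is unsafe.
Key observation: after W4, W1 complete, (4, 1, 4) is the best the pool ever gets, yet each leftover process wants more r1.
After a pretend grant, a maximal execution: W4, W1 — then nothing else fits. Step-by-step check:
  pool = (1, 1, 3)
  W4: need (1, 1, 3) fits (1, 1, 3); releases (2, 0, 1), pool now (3, 1, 4)
  W1: need (3, 1, 2) fits (3, 1, 4); releases (1, 0, 0), pool now (4, 1, 4)
  blocked: W6 wants (0, 2, 0), pool (4, 1, 4) — not enough r1
  blocked: W8 wants (4, 2, 0), pool (4, 1, 4) — not enough r1
  blocked: W5 wants (0, 2, 3), pool (4, 1, 4) — not enough r1
Post-grant, the permanently blocked set is W6, W8 and W5.


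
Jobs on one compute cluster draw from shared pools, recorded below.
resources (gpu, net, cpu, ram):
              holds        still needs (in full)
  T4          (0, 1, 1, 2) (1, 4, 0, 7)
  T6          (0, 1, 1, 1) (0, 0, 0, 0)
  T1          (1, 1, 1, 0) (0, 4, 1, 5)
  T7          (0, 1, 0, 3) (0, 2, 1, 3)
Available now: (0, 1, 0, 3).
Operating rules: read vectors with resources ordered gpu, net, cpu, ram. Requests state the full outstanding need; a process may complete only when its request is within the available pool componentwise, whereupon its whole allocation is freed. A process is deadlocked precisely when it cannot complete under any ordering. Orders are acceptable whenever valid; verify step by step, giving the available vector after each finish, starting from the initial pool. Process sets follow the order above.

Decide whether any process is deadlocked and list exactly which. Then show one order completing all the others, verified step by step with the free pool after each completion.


The deadlocked set is T4 and T1.
Key observation: after T6, T7 complete, (0, 3, 1, 7) is the best the pool ever gets, yet each leftover process wants more net.
The rest can finish in the order T6, T7. Walking it through:
  pool = (0, 1, 0, 3)
  T6: need (0, 0, 0, 0) fits (0, 1, 0, 3); releases (0, 1, 1, 1), pool now (0, 2, 1, 4)
  T7: need (0, 2, 1, 3) fits (0, 2, 1, 4); releases (0, 1, 0, 3), pool now (0, 3, 1, 7)
None of the blocked processes ever fits:
  blocked: T4 wants (1, 4, 0, 7), pool (0, 3, 1, 7) — not enough gpu and net
  blocked: T1 wants (0, 4, 1, 5), pool (0, 3, 1, 7) — not enough net


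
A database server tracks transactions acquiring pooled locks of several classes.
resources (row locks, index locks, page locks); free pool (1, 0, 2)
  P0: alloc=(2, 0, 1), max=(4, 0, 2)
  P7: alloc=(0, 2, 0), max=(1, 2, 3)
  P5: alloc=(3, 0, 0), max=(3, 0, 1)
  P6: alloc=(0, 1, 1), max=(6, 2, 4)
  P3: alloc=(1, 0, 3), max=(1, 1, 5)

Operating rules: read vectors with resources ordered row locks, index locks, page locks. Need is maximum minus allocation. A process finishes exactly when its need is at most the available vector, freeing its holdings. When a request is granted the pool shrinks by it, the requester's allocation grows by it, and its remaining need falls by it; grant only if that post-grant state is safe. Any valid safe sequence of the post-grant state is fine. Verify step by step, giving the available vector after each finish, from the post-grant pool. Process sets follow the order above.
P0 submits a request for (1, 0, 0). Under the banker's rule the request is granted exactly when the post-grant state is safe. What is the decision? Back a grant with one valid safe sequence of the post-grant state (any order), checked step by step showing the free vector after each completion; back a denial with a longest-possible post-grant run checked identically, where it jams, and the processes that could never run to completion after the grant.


GRANT. The post-grant state is safe; one safe sequence: P5, P0, P7, P6, P3.
Key observation: the transfer keeps a workable pool ((0, 0, 2)); P5 starts the safe sequence.
Step-by-step check of the post-grant state:
  pool = (0, 0, 2)
  P5: need (0, 0, 1) fits (0, 0, 2); releases (3, 0, 0), pool now (3, 0, 2)
  P0: need (1, 0, 1) fits (3, 0, 2); releases (3, 0, 1), pool now (6, 0, 3)
  P7: need (1, 0, 3) fits (6, 0, 3); releases (0, 2, 0), pool now (6, 2, 3)
  P6: need (6, 1, 3) fits (6, 2, 3); releases (0, 1, 1), pool now (6, 3, 4)
  P3: need (0, 1, 2) fits (6, 3, 4); releases (1, 0, 3), pool now (7, 3, 7)


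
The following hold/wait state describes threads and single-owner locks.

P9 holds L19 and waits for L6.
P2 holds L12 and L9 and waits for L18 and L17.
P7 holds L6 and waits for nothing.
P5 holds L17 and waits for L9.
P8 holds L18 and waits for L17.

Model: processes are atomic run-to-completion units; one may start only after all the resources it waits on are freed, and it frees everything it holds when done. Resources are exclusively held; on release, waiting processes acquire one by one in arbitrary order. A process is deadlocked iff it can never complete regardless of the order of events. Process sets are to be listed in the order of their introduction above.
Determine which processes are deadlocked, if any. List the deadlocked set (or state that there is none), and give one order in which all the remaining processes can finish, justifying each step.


The deadlocked set is P2, P5 and P8.
Key observation: nobody on the ring P2 -> P5 -> P2 can start until another member finishes, which never happens; P8 is caught in further circular waits.
One completion order for the rest: P7, P9.
Check, step by step:
  P7 waits on nothing -> runs at once and releases L6
  P9 waits on L6 — all released -> runs and releases L19


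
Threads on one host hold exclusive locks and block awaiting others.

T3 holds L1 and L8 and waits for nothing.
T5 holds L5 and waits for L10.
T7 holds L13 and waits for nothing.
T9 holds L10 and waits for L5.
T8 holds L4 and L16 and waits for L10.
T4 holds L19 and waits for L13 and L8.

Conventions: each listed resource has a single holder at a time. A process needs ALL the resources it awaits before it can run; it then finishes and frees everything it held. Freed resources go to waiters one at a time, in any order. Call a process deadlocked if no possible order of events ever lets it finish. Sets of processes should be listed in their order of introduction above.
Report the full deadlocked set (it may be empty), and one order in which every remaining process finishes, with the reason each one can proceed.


The deadlocked set is T5, T9 and T8.
Key observation: nobody on the ring T5 -> T9 -> T5 can start until another member finishes, which never happens; T8 waits into the deadlock from upstream.
The rest can finish in the order T7, T3, T4.
Verifying each step:
  run T7 (it waits on nothing); releases L13
  run T3 (it waits on nothing); releases L1 and L8
  T4: everything it awaited (L13 and L8) is free; runs, freeing L19


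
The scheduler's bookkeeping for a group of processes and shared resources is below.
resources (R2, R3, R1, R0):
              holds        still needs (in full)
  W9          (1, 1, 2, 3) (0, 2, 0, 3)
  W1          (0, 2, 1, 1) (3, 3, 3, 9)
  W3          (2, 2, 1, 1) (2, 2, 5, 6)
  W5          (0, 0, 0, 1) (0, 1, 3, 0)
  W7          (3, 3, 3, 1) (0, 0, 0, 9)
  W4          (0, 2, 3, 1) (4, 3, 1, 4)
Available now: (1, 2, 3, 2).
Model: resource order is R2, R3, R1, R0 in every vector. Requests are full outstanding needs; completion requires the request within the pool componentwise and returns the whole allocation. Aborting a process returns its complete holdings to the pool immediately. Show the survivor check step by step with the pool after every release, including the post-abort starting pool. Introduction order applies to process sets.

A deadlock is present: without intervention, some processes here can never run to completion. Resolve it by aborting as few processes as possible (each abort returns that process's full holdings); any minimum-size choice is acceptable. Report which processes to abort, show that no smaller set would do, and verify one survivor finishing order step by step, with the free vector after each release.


The answer: abort W7.
Key observation: aborting W7 returns (3, 3, 3, 1), and W1 — hopeless before — runs at step 5 with the returned capacity in the pool.
No smaller set exists: with zero aborts the deadlock remains.
One survivor order: W9, W4, W3, W5, W1. Verifying each step (post-abort pool first):
  pool = (4, 5, 6, 3)
  W9 needs (0, 2, 0, 3) <= (4, 5, 6, 3) -> finishes; pool += (1, 1, 2, 3) = (5, 6, 8, 6)
  W4 needs (4, 3, 1, 4) <= (5, 6, 8, 6) -> finishes; pool += (0, 2, 3, 1) = (5, 8, 11, 7)
  W3 needs (2, 2, 5, 6) <= (5, 8, 11, 7) -> finishes; pool += (2, 2, 1, 1) = (7, 10, 12, 8)
  W5 needs (0, 1, 3, 0) <= (7, 10, 12, 8) -> finishes; pool += (0, 0, 0, 1) = (7, 10, 12, 9)
  W1 needs (3, 3, 3, 9) <= (7, 10, 12, 9) -> finishes; pool += (0, 2, 1, 1) = (7, 12, 13, 10)


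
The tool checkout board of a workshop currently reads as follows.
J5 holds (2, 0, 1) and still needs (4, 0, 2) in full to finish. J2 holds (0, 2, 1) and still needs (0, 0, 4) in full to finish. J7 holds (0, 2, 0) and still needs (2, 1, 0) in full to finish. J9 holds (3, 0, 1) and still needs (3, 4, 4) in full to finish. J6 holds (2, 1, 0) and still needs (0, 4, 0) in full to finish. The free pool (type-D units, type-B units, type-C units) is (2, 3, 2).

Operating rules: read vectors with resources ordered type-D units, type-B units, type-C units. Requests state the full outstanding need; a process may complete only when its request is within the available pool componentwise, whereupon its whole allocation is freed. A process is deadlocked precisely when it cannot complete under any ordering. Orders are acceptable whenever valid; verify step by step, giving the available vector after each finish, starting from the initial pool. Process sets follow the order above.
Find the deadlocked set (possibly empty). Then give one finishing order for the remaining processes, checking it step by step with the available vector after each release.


Deadlocked set: J2 and J9.
Key observation: once J7, J6, J5 finish, the pool peaks at (6, 6, 3) — and every remaining process still needs more type-C units than that.
A valid finishing order for the others: J7, J6, J5. Verifying each step:
  pool = (2, 3, 2)
  J7: need (2, 1, 0) fits (2, 3, 2); releases (0, 2, 0), pool now (2, 5, 2)
  J6: need (0, 4, 0) fits (2, 5, 2); releases (2, 1, 0), pool now (4, 6, 2)
  J5: need (4, 0, 2) fits (4, 6, 2); releases (2, 0, 1), pool now (6, 6, 3)
None of the blocked processes ever fits:
  J2 cannot run: need (0, 0, 4) vs free (6, 6, 3) (insufficient type-C units)
  J9 cannot run: need (3, 4, 4) vs free (6, 6, 3) (insufficient type-C units)


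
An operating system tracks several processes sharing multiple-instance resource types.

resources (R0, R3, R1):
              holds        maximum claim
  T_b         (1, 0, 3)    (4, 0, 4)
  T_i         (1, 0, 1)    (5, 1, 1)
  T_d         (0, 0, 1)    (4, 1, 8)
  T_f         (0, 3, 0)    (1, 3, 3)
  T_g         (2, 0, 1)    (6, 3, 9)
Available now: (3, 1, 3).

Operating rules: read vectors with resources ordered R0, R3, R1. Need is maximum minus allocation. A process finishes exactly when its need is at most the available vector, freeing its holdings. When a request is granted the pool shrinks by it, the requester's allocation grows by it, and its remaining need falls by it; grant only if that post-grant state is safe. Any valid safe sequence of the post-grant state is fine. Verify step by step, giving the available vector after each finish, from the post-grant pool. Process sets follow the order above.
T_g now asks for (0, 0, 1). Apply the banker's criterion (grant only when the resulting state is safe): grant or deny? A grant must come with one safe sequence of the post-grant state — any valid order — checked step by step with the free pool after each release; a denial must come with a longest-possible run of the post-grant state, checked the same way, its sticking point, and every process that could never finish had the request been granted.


DENY. Granting would leave the state unsafe.
Key observation: the pool after T_b, T_i, T_f is (5, 4, 6); every surviving request exceeds it in R1, so progress ends there.
Pretend the grant happened; the run T_b, T_i, T_f goes as far as possible. Walking it through:
  pool = (3, 1, 2)
  T_b needs (3, 0, 1) <= (3, 1, 2) -> finishes; pool += (1, 0, 3) = (4, 1, 5)
  T_i needs (4, 1, 0) <= (4, 1, 5) -> finishes; pool += (1, 0, 1) = (5, 1, 6)
  T_f needs (1, 0, 3) <= (5, 1, 6) -> finishes; pool += (0, 3, 0) = (5, 4, 6)
  T_d cannot run: need (4, 1, 7) vs free (5, 4, 6) (insufficient R1)
  T_g cannot run: need (4, 3, 7) vs free (5, 4, 6) (insufficient R1)
Post-grant, the permanently blocked set is T_d and T_g.


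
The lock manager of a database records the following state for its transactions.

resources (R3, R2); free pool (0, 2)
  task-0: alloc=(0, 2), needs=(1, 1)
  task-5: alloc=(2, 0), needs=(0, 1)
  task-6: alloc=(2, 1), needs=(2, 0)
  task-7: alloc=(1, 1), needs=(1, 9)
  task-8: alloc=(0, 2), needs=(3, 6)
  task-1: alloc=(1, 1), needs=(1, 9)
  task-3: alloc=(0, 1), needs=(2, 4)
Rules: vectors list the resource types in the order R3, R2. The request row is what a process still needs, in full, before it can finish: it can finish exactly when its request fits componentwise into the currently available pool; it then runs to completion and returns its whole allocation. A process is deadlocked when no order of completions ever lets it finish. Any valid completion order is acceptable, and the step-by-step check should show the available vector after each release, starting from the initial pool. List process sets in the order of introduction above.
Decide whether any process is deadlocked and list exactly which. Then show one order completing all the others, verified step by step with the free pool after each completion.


Deadlocked set: task-7 and task-1.
Key observation: task-5, task-0, task-3, task-6, task-8 can finish, but then (4, 8) is all there is, and the blocked group's R2 demands exceed it.
A valid finishing order for the others: task-5, task-0, task-3, task-6, task-8. Verifying each step:
  pool = (0, 2)
  run task-5 (needs (0, 1), free (0, 2)); after release of (2, 0) the pool is (2, 2)
  run task-0 (needs (1, 1), free (2, 2)); after release of (0, 2) the pool is (2, 4)
  run task-3 (needs (2, 4), free (2, 4)); after release of (0, 1) the pool is (2, 5)
  run task-6 (needs (2, 0), free (2, 5)); after release of (2, 1) the pool is (4, 6)
  run task-8 (needs (3, 6), free (4, 6)); after release of (0, 2) the pool is (4, 8)
The stuck group stays short no matter what:
  blocked: task-7 wants (1, 9), pool (4, 8) — not enough R2
  blocked: task-1 wants (1, 9), pool (4, 8) — not enough R2


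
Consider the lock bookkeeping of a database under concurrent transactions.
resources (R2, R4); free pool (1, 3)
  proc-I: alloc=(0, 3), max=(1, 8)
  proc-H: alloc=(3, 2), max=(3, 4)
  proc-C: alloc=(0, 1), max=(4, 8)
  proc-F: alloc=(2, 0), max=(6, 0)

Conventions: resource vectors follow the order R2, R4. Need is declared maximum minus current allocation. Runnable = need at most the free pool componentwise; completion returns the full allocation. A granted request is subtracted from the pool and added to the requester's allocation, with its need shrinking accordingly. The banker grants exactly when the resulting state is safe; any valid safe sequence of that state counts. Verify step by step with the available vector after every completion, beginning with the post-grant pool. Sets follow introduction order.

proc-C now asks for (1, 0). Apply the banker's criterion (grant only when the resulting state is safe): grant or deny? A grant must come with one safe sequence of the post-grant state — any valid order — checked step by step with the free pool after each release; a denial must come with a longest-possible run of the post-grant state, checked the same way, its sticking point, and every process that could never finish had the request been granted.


GRANT — the state after the grant stays safe, e.g. via proc-H, proc-I, proc-C, proc-F.
Key observation: the grant leaves (0, 3) free — enough for proc-H, whose release restarts the cascade.
Step-by-step check of the post-grant state:
  pool = (0, 3)
  proc-H needs (0, 2) <= (0, 3) -> finishes; pool += (3, 2) = (3, 5)
  proc-I needs (1, 5) <= (3, 5) -> finishes; pool += (0, 3) = (3, 8)
  proc-C needs (3, 7) <= (3, 8) -> finishes; pool += (1, 1) = (4, 9)
  proc-F needs (4, 0) <= (4, 9) -> finishes; pool += (2, 0) = (6, 9)


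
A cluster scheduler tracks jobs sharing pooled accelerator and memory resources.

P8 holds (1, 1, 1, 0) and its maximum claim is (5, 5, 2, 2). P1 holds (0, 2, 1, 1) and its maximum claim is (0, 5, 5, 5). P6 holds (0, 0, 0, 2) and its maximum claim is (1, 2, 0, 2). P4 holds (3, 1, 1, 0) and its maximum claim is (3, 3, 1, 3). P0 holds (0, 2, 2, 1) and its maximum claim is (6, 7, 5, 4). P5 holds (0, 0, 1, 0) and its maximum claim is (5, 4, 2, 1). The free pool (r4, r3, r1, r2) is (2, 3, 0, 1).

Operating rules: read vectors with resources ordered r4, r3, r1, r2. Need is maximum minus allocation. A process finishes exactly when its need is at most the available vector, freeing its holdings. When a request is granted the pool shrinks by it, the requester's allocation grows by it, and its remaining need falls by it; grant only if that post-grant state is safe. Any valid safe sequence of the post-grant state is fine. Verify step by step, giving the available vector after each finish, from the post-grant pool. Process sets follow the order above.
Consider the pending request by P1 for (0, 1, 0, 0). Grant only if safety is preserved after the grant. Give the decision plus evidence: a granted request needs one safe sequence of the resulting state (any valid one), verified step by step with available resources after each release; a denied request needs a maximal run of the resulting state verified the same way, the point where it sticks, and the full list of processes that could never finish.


DENY — the pretend-granted state is unsafe.
Key observation: after P6, P4 the pool peaks at (5, 3, 1, 3), and each blocked process is short somewhere: P8 on r3; P1 on r1, r2; P0 on r4, r3, r1; P5 on r3.
After a pretend grant, a maximal execution: P6, P4 — then nothing else fits. Walking it through:
  pool = (2, 2, 0, 1)
  P6: need (1, 2, 0, 0) fits (2, 2, 0, 1); releases (0, 0, 0, 2), pool now (2, 2, 0, 3)
  P4: need (0, 2, 0, 3) fits (2, 2, 0, 3); releases (3, 1, 1, 0), pool now (5, 3, 1, 3)
  P8 still needs (4, 4, 1, 2) but only (5, 3, 1, 3) is free — short on r3
  P1 still needs (0, 2, 4, 4) but only (5, 3, 1, 3) is free — short on r1 and r2
  P0 still needs (6, 5, 3, 3) but only (5, 3, 1, 3) is free — short on r4, r3 and r1
  P5 still needs (5, 4, 1, 1) but only (5, 3, 1, 3) is free — short on r3
Processes that could never finish after the grant: P8, P1, P0 and P5.


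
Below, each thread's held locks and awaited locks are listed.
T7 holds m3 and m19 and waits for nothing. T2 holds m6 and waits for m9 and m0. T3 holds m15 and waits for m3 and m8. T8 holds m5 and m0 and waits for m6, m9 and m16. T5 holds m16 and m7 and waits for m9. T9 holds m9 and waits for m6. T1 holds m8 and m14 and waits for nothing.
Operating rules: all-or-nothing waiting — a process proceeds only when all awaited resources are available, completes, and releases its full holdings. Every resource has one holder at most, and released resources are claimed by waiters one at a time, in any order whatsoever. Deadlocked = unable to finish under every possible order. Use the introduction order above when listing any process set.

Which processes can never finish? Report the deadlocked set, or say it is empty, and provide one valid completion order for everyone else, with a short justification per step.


Deadlocked set: T2, T8, T5 and T9.
Key observation: the cycle T2 -> T8 -> T2 can never break — each member waits on the next; T5 and T9 are caught in further circular waits.
The rest can finish in the order T7, T1, T3.
Verifying each step:
  T7: no waits; runs immediately, freeing m3 and m19
  T1: no waits; runs immediately, freeing m8 and m14
  run T3 (all its waits — m3 and m8 — are resolved); releases m15


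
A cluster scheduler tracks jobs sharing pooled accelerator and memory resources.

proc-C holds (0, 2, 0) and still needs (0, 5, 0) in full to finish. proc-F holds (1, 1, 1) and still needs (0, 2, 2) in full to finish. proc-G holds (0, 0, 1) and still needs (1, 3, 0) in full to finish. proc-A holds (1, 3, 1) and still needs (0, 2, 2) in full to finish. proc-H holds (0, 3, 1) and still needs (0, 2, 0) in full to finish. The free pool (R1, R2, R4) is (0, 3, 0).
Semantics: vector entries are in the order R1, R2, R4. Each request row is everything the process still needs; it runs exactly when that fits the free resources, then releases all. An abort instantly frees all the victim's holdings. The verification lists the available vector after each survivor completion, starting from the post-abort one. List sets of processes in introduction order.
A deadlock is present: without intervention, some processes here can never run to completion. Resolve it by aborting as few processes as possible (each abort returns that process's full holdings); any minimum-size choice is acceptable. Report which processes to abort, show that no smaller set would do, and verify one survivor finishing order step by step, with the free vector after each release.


The answer: abort proc-G.
Key observation: proc-F had no path to completion before; after the abort of proc-G ((0, 0, 1) returned), step 2 is where it fits.
No smaller set exists: with zero aborts the deadlock remains.
Survivors finish in the order: proc-H, proc-F, proc-C, proc-A. Check, step by step (pool after the aborts first):
  pool = (0, 3, 1)
  run proc-H (needs (0, 2, 0), free (0, 3, 1)); after release of (0, 3, 1) the pool is (0, 6, 2)
  run proc-F (needs (0, 2, 2), free (0, 6, 2)); after release of (1, 1, 1) the pool is (1, 7, 3)
  run proc-C (needs (0, 5, 0), free (1, 7, 3)); after release of (0, 2, 0) the pool is (1, 9, 3)
  run proc-A (needs (0, 2, 2), free (1, 9, 3)); after release of (1, 3, 1) the pool is (2, 12, 4)
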